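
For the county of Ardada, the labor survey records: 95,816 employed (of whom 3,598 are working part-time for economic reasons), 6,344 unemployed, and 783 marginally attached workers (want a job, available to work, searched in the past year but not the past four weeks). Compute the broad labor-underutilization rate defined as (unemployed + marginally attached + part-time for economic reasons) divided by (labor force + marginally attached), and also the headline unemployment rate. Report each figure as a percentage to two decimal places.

Labor force = 95,816 + 6,344 = 102,160.
Numerator = 6,344 + 783 + 3,598 = 10,725.
Denominator = 102,160 + 783 = 102,943.
Broad rate = 10,725 / 102,943 = 10.42%.
Headline unemployment rate = 6,344 / 102,160 = 6.21%.

Broad underutilization rate ≈ 10.42%; headline unemployment rate ≈ 6.21%.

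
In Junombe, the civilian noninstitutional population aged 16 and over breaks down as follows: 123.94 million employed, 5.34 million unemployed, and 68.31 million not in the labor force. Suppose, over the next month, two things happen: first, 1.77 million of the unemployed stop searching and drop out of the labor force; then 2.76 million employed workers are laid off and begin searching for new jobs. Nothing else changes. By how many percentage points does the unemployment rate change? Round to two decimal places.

The unemployment rate changes by +0.83 percentage points.

Initially, labor force = 123.94 + 5.34 = 129.28 million, so u = 5.34/129.28 = 4.13%.
After the first change, unemployed and labor force both fall by 1.77 → E = 123.94, U = 3.57, labor force = 127.51 million.
After the second change, employed falls and unemployed rises by 2.76; labor force unchanged → E = 121.18, U = 6.33, labor force = 127.51 million.
New unemployment rate = 6.33 / 127.51 = 4.96%.
Change = 4.96% − 4.13% = +0.83 percentage points.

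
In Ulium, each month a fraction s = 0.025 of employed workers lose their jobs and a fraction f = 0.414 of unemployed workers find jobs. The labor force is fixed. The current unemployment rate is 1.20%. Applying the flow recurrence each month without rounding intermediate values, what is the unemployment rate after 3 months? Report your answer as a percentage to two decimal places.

Unemployment rate after three months ≈ 4.90%.

With a fixed labor force, u_{t+1} = u_t + s·(1−u_t) − f·u_t = u_t·(1−s−f) + s.
Here 1−s−f = 0.561 and s = 0.025.
u_1 = 0.012000 × 0.561 + 0.025 = 0.031732.
u_2 = 0.031732 × 0.561 + 0.025 = 0.042802.
u_3 = 0.042802 × 0.561 + 0.025 = 0.049012.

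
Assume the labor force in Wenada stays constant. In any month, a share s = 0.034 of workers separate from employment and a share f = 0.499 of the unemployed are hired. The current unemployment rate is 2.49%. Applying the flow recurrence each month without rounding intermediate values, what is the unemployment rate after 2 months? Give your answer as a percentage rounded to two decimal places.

With a fixed labor force, u_{t+1} = u_t + s·(1−u_t) − f·u_t = u_t·(1−s−f) + s.
Here 1−s−f = 0.467 and s = 0.034.
u_1 = 0.024900 × 0.467 + 0.034 = 0.045628.
u_2 = 0.045628 × 0.467 + 0.034 = 0.055308.

Unemployment rate after two months ≈ 5.53%.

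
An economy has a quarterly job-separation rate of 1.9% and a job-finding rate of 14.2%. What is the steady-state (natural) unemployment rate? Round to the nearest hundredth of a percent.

At steady state the flows balance: s·E = f·U, so U/(E+U) = s/(s+f).
u* = 1.9 / (1.9 + 14.2) = 1.9 / 16.10 = 11.80%.

Steady-state unemployment rate ≈ 11.80%.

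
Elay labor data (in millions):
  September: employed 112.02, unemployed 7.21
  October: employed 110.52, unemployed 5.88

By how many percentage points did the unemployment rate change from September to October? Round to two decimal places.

September: labor force = 112.02 + 7.21 = 119.23; u = 7.21/119.23 = 6.05%.
October: labor force = 110.52 + 5.88 = 116.40; u = 5.88/116.40 = 5.05%.
Change = 5.05% − 6.05% = −1.00 pp.

The unemployment rate changed by −1.00 percentage points.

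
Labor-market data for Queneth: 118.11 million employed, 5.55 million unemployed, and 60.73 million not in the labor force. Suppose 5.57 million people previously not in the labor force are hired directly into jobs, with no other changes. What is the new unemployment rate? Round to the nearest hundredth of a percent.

New unemployment rate ≈ 4.29%.

Initially, labor force = 118.11 + 5.55 = 123.66 million, so u = 5.55/123.66 = 4.49%.
After the change, employed and labor force both rise by 5.57; unemployed unchanged → E = 123.68, U = 5.55, labor force = 129.23 million.
New unemployment rate = 5.55 / 129.23 = 4.29%.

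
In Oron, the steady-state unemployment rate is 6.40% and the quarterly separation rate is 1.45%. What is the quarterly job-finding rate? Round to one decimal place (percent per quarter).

Job-finding rate ≈ 21.2% per quarter.

From u* = s/(s+f): f = s·(1−u)/u.
f = 1.45 × (1 − 0.0640) / 0.0640 = 1.3572 / 0.0640 ≈ 21.2% per quarter.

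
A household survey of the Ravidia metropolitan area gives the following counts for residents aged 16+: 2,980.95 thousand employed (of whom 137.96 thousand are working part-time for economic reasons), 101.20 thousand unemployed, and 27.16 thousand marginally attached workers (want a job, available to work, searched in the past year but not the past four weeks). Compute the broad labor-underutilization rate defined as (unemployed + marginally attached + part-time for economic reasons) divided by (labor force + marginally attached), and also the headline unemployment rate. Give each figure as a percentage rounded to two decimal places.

Labor force = 2,980.95 + 101.20 = 3,082.15 thousand.
Numerator = 101.20 + 27.16 + 137.96 = 266.32 thousand.
Denominator = 3,082.15 + 27.16 = 3,109.31 thousand.
Broad rate = 266.32 / 3,109.31 = 8.57%.
Headline unemployment rate = 101.20 / 3,082.15 = 3.28%.

Broad underutilization rate ≈ 8.57%; headline unemployment rate ≈ 3.28%.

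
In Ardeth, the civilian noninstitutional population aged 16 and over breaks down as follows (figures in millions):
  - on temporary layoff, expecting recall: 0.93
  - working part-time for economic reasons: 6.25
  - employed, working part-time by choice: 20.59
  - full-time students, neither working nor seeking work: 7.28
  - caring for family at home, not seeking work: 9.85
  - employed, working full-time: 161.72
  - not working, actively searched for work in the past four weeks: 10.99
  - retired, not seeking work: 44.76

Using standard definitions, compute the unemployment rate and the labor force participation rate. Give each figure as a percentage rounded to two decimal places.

Employed = 6.25 + 20.59 + 161.72 = 188.56 million (anyone who worked, including part-time for economic reasons, counts as employed).
Unemployed = 0.93 + 10.99 = 11.92 million (jobless and actively searching, or on temporary layoff).
Labor force = 188.56 + 11.92 = 200.48 million.
Not in labor force = 7.28 + 9.85 + 44.76 = 61.89 million (those not working and not actively searching are outside the labor force).
Civilian working-age population = 200.48 + 61.89 = 262.37 million.
Unemployment rate = 11.92 / 200.48 = 5.95%.
Labor force participation rate = 200.48 / 262.37 = 76.41%.

Unemployment rate ≈ 5.95%; labor force participation rate ≈ 76.41%.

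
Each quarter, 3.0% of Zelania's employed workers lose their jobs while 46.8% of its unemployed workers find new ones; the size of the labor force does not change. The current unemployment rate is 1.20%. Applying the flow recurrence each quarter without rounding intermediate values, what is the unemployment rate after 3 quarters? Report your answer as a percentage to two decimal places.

With a fixed labor force, u_{t+1} = u_t + s·(1−u_t) − f·u_t = u_t·(1−s−f) + s.
Here 1−s−f = 0.502 and s = 0.030.
u_1 = 0.012000 × 0.502 + 0.030 = 0.036024.
u_2 = 0.036024 × 0.502 + 0.030 = 0.048084.
u_3 = 0.048084 × 0.502 + 0.030 = 0.054138.

Unemployment rate after three quarters ≈ 5.41%.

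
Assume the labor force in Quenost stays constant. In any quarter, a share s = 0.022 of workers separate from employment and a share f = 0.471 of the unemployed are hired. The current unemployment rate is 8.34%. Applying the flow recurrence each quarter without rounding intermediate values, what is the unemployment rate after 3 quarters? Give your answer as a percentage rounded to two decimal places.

Unemployment rate after three quarters ≈ 4.97%.

With a fixed labor force, u_{t+1} = u_t + s·(1−u_t) − f·u_t = u_t·(1−s−f) + s.
Here 1−s−f = 0.507 and s = 0.022.
u_1 = 0.083400 × 0.507 + 0.022 = 0.064284.
u_2 = 0.064284 × 0.507 + 0.022 = 0.054592.
u_3 = 0.054592 × 0.507 + 0.022 = 0.049678.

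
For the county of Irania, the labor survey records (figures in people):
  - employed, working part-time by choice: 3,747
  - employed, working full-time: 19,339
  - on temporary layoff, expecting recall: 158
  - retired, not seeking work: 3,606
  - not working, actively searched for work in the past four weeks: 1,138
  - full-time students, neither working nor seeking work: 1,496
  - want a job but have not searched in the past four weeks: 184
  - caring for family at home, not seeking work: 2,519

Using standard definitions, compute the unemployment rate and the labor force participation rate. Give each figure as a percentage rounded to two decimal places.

Employed = 3,747 + 19,339 = 23,086.
Unemployed = 158 + 1,138 = 1,296 (jobless and actively searching, or on temporary layoff).
Labor force = 23,086 + 1,296 = 24,382.
Not in labor force = 3,606 + 1,496 + 184 + 2,519 = 7,805 (those not working and not actively searching are outside the labor force — including those who want a job but have given up searching).
Civilian working-age population = 24,382 + 7,805 = 32,187.
Unemployment rate = 1,296 / 24,382 = 5.32%.
Labor force participation rate = 24,382 / 32,187 = 75.75%.

Unemployment rate ≈ 5.32%; labor force participation rate ≈ 75.75%.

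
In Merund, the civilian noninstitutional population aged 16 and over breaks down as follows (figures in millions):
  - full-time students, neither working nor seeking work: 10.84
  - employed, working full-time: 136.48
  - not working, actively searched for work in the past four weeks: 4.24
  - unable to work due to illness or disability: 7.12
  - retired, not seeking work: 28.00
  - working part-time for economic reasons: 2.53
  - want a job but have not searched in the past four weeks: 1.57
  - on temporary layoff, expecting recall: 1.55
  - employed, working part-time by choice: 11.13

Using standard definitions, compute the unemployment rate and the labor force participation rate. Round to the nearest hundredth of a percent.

Employed = 136.48 + 2.53 + 11.13 = 150.14 million (anyone who worked, including part-time for economic reasons, counts as employed).
Unemployed = 4.24 + 1.55 = 5.79 million (jobless and actively searching, or on temporary layoff).
Labor force = 150.14 + 5.79 = 155.93 million.
Not in labor force = 10.84 + 7.12 + 28.00 + 1.57 = 47.53 million (those not working and not actively searching are outside the labor force — including those who want a job but have given up searching).
Civilian working-age population = 155.93 + 47.53 = 203.46 million.
Unemployment rate = 5.79 / 155.93 = 3.71%.
Labor force participation rate = 155.93 / 203.46 = 76.64%.

Unemployment rate ≈ 3.71%; labor force participation rate ≈ 76.64%.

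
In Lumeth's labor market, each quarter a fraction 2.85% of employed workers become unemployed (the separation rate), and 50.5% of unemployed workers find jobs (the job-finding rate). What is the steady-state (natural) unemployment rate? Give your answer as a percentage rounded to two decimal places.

At steady state the flows balance: s·E = f·U, so U/(E+U) = s/(s+f).
u* = 2.85 / (2.85 + 50.5) = 2.85 / 53.35 = 5.34%.

Steady-state unemployment rate ≈ 5.34%.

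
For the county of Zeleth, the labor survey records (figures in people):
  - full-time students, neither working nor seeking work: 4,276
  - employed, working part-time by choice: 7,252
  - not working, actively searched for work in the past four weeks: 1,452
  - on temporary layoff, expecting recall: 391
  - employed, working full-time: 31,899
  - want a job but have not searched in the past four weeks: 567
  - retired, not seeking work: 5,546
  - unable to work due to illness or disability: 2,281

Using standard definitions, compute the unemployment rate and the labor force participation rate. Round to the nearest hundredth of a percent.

Employed = 7,252 + 31,899 = 39,151.
Unemployed = 1,452 + 391 = 1,843 (jobless and actively searching, or on temporary layoff).
Labor force = 39,151 + 1,843 = 40,994.
Not in labor force = 4,276 + 567 + 5,546 + 2,281 = 12,670 (those not working and not actively searching are outside the labor force — including those who want a job but have given up searching).
Civilian working-age population = 40,994 + 12,670 = 53,664.
Unemployment rate = 1,843 / 40,994 = 4.50%.
Labor force participation rate = 40,994 / 53,664 = 76.39%.

Unemployment rate ≈ 4.50%; labor force participation rate ≈ 76.39%.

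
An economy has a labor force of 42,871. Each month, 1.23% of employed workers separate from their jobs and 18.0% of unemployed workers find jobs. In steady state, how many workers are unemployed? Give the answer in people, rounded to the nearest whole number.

About 2,742 are unemployed in steady state.

Steady-state unemployment rate u* = s/(s+f) = 1.23/(1.23+18.0) = 0.063963.
Unemployed = u* × labor force = 0.063963 × 42,871 ≈ 2,742.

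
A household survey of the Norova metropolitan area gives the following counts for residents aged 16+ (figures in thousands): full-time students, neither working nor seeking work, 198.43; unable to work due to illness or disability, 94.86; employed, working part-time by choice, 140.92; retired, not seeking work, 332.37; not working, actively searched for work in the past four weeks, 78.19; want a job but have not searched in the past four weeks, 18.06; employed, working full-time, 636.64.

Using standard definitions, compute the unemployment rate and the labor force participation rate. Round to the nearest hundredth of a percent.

Employed = 140.92 + 636.64 = 777.56 thousand.
Unemployed = 78.19 thousand.
Labor force = 777.56 + 78.19 = 855.75 thousand.
Not in labor force = 198.43 + 94.86 + 332.37 + 18.06 = 643.72 thousand (those not working and not actively searching are outside the labor force — including those who want a job but have given up searching).
Civilian working-age population = 855.75 + 643.72 = 1,499.47 thousand.
Unemployment rate = 78.19 / 855.75 = 9.14%.
Labor force participation rate = 855.75 / 1,499.47 = 57.07%.

Unemployment rate ≈ 9.14%; labor force participation rate ≈ 57.07%.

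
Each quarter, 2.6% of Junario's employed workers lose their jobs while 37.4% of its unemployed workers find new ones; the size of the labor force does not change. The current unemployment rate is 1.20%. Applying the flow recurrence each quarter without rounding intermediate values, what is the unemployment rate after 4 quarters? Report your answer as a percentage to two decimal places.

With a fixed labor force, u_{t+1} = u_t + s·(1−u_t) − f·u_t = u_t·(1−s−f) + s.
Here 1−s−f = 0.600 and s = 0.026.
u_1 = 0.012000 × 0.600 + 0.026 = 0.033200.
u_2 = 0.033200 × 0.600 + 0.026 = 0.045920.
u_3 = 0.045920 × 0.600 + 0.026 = 0.053552.
u_4 = 0.053552 × 0.600 + 0.026 = 0.058131.

Unemployment rate after four quarters ≈ 5.81%.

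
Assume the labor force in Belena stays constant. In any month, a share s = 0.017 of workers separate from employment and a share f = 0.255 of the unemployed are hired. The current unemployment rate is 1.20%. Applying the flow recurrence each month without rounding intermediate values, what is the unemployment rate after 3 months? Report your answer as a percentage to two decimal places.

With a fixed labor force, u_{t+1} = u_t + s·(1−u_t) − f·u_t = u_t·(1−s−f) + s.
Here 1−s−f = 0.728 and s = 0.017.
u_1 = 0.012000 × 0.728 + 0.017 = 0.025736.
u_2 = 0.025736 × 0.728 + 0.017 = 0.035736.
u_3 = 0.035736 × 0.728 + 0.017 = 0.043016.

Unemployment rate after three months ≈ 4.30%.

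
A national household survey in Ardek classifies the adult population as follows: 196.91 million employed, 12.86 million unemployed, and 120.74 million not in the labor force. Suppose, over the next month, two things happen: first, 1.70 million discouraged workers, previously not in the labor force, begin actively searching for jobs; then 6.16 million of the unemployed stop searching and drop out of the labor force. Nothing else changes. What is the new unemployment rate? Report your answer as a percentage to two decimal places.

Initially, labor force = 196.91 + 12.86 = 209.77 million, so u = 12.86/209.77 = 6.13%.
After the first change, unemployed and labor force both rise by 1.70 → E = 196.91, U = 14.56, labor force = 211.47 million.
After the second change, unemployed and labor force both fall by 6.16 → E = 196.91, U = 8.40, labor force = 205.31 million.
New unemployment rate = 8.40 / 205.31 = 4.09%.

New unemployment rate ≈ 4.09%.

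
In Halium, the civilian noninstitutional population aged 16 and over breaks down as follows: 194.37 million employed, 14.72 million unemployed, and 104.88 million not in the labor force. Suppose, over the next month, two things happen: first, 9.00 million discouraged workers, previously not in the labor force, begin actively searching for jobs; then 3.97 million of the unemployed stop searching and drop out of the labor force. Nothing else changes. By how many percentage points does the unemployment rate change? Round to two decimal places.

The unemployment rate changes by +2.18 percentage points.

Initially, labor force = 194.37 + 14.72 = 209.09 million, so u = 14.72/209.09 = 7.04%.
After the first change, unemployed and labor force both rise by 9.00 → E = 194.37, U = 23.72, labor force = 218.09 million.
After the second change, unemployed and labor force both fall by 3.97 → E = 194.37, U = 19.75, labor force = 214.12 million.
New unemployment rate = 19.75 / 214.12 = 9.22%.
Change = 9.22% − 7.04% = +2.18 percentage points.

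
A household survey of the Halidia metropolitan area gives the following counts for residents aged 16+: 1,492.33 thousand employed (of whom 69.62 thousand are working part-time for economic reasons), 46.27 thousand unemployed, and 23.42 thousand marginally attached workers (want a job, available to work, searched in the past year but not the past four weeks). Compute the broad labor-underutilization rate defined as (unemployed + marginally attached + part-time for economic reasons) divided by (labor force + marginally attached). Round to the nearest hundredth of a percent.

Labor force = 1,492.33 + 46.27 = 1,538.60 thousand.
Numerator = 46.27 + 23.42 + 69.62 = 139.31 thousand.
Denominator = 1,538.60 + 23.42 = 1,562.02 thousand.
Broad rate = 139.31 / 1,562.02 = 8.92%.

Broad underutilization rate ≈ 8.92%.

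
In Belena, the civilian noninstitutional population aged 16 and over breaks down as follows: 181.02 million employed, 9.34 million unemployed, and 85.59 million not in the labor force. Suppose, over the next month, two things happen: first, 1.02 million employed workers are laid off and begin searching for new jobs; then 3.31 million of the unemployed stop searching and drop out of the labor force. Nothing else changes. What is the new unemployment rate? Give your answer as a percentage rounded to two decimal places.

New unemployment rate ≈ 3.77%.

Initially, labor force = 181.02 + 9.34 = 190.36 million, so u = 9.34/190.36 = 4.91%.
After the first change, employed falls and unemployed rises by 1.02; labor force unchanged → E = 180.00, U = 10.36, labor force = 190.36 million.
After the second change, unemployed and labor force both fall by 3.31 → E = 180.00, U = 7.05, labor force = 187.05 million.
New unemployment rate = 7.05 / 187.05 = 3.77%.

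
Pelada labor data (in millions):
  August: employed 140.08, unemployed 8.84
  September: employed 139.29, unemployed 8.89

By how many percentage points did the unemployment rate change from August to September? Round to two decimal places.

The unemployment rate changed by +0.06 percentage points.

August: labor force = 140.08 + 8.84 = 148.92; u = 8.84/148.92 = 5.94%.
September: labor force = 139.29 + 8.89 = 148.18; u = 8.89/148.18 = 6.00%.
Change = 6.00% − 5.94% = +0.06 pp.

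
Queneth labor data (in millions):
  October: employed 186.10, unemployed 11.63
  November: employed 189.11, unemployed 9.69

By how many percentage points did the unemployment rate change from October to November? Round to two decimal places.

October: labor force = 186.10 + 11.63 = 197.73; u = 11.63/197.73 = 5.88%.
November: labor force = 189.11 + 9.69 = 198.80; u = 9.69/198.80 = 4.87%.
Change = 4.87% − 5.88% = −1.01 pp.

The unemployment rate changed by −1.01 percentage points.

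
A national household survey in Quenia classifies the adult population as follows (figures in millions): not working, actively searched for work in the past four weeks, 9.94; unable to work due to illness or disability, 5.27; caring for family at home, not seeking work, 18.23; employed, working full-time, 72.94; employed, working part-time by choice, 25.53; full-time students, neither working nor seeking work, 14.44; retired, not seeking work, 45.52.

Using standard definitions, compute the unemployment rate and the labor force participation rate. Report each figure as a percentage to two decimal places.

Unemployment rate ≈ 9.17%; labor force participation rate ≈ 56.50%.

Employed = 72.94 + 25.53 = 98.47 million.
Unemployed = 9.94 million.
Labor force = 98.47 + 9.94 = 108.41 million.
Not in labor force = 5.27 + 18.23 + 14.44 + 45.52 = 83.46 million (those not working and not actively searching are outside the labor force).
Civilian working-age population = 108.41 + 83.46 = 191.87 million.
Unemployment rate = 9.94 / 108.41 = 9.17%.
Labor force participation rate = 108.41 / 191.87 = 56.50%.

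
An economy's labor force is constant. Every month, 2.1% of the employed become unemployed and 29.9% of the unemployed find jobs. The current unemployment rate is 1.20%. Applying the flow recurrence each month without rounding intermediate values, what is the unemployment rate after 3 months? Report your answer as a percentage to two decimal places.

Unemployment rate after three months ≈ 4.88%.

With a fixed labor force, u_{t+1} = u_t + s·(1−u_t) − f·u_t = u_t·(1−s−f) + s.
Here 1−s−f = 0.680 and s = 0.021.
u_1 = 0.012000 × 0.680 + 0.021 = 0.029160.
u_2 = 0.029160 × 0.680 + 0.021 = 0.040829.
u_3 = 0.040829 × 0.680 + 0.021 = 0.048764.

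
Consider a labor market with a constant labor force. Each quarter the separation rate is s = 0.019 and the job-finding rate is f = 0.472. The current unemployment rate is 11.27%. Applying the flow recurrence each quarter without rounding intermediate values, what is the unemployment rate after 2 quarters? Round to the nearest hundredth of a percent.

Unemployment rate after two quarters ≈ 5.79%.

With a fixed labor force, u_{t+1} = u_t + s·(1−u_t) − f·u_t = u_t·(1−s−f) + s.
Here 1−s−f = 0.509 and s = 0.019.
u_1 = 0.112700 × 0.509 + 0.019 = 0.076364.
u_2 = 0.076364 × 0.509 + 0.019 = 0.057869.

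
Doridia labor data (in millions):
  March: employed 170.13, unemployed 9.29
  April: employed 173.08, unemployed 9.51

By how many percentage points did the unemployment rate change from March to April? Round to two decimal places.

March: labor force = 170.13 + 9.29 = 179.42; u = 9.29/179.42 = 5.18%.
April: labor force = 173.08 + 9.51 = 182.59; u = 9.51/182.59 = 5.21%.
Change = 5.21% − 5.18% = +0.03 pp.

The unemployment rate changed by +0.03 percentage points.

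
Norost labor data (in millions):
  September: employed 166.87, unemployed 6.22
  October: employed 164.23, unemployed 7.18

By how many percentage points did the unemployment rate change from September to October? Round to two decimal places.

September: labor force = 166.87 + 6.22 = 173.09; u = 6.22/173.09 = 3.59%.
October: labor force = 164.23 + 7.18 = 171.41; u = 7.18/171.41 = 4.19%.
Change = 4.19% − 3.59% = +0.60 pp.

The unemployment rate changed by +0.60 percentage points.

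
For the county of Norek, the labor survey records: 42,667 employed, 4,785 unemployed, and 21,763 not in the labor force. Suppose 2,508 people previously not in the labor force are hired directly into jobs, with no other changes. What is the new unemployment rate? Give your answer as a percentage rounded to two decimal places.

New unemployment rate ≈ 9.58%.

Initially, labor force = 42,667 + 4,785 = 47,452, so u = 4,785/47,452 = 10.08%.
After the change, employed and labor force both rise by 2,508; unemployed unchanged → E = 45,175, U = 4,785, labor force = 49,960.
New unemployment rate = 4,785 / 49,960 = 9.58%.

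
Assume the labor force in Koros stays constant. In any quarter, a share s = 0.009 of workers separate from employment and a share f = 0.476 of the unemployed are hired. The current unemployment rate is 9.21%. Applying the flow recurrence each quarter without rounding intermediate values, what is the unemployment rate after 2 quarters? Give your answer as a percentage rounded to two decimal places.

With a fixed labor force, u_{t+1} = u_t + s·(1−u_t) − f·u_t = u_t·(1−s−f) + s.
Here 1−s−f = 0.515 and s = 0.009.
u_1 = 0.092100 × 0.515 + 0.009 = 0.056432.
u_2 = 0.056432 × 0.515 + 0.009 = 0.038062.

Unemployment rate after two quarters ≈ 3.81%.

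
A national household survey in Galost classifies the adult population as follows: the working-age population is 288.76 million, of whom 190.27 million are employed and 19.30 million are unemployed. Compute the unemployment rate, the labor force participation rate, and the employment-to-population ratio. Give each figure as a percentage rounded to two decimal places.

Unemployment rate ≈ 9.21%; labor force participation rate ≈ 72.58%; employment-population ratio ≈ 65.89%.

Labor force = employed + unemployed = 190.27 + 19.30 = 209.57 million.
Unemployment rate = 19.30 / 209.57 = 9.21%.
Labor force participation rate = 209.57 / 288.76 = 72.58%.
Employment-population ratio = 190.27 / 288.76 = 65.89%.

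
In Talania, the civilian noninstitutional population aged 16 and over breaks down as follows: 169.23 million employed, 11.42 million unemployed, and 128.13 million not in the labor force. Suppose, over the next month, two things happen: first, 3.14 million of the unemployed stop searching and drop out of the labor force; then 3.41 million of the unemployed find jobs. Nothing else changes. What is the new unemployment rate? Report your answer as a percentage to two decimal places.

Initially, labor force = 169.23 + 11.42 = 180.65 million, so u = 11.42/180.65 = 6.32%.
After the first change, unemployed and labor force both fall by 3.14 → E = 169.23, U = 8.28, labor force = 177.51 million.
After the second change, unemployed falls and employed rises by 3.41; labor force unchanged → E = 172.64, U = 4.87, labor force = 177.51 million.
New unemployment rate = 4.87 / 177.51 = 2.74%.

New unemployment rate ≈ 2.74%.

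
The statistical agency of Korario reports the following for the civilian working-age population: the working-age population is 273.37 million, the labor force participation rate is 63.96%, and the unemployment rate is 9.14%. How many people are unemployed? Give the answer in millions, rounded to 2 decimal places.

Labor force = 0.6396 × 273.37 = 174.85 million.
Unemployed = 0.0914 × 174.85 ≈ 15.98 million.

About 15.98 million are unemployed.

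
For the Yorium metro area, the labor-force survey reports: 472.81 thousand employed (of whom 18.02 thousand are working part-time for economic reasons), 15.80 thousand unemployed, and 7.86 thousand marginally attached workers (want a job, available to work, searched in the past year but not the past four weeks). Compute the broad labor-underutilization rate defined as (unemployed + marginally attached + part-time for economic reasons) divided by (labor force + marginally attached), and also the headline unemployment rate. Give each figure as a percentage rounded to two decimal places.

Labor force = 472.81 + 15.80 = 488.61 thousand.
Numerator = 15.80 + 7.86 + 18.02 = 41.68 thousand.
Denominator = 488.61 + 7.86 = 496.47 thousand.
Broad rate = 41.68 / 496.47 = 8.40%.
Headline unemployment rate = 15.80 / 488.61 = 3.23%.

Broad underutilization rate ≈ 8.40%; headline unemployment rate ≈ 3.23%.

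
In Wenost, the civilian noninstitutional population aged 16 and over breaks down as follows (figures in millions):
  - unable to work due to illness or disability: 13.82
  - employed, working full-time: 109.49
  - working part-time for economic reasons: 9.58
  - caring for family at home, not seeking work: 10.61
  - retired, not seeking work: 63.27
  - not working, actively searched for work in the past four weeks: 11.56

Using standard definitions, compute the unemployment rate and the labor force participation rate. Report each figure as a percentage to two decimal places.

Employed = 109.49 + 9.58 = 119.07 million (anyone who worked, including part-time for economic reasons, counts as employed).
Unemployed = 11.56 million.
Labor force = 119.07 + 11.56 = 130.63 million.
Not in labor force = 13.82 + 10.61 + 63.27 = 87.70 million (those not working and not actively searching are outside the labor force).
Civilian working-age population = 130.63 + 87.70 = 218.33 million.
Unemployment rate = 11.56 / 130.63 = 8.85%.
Labor force participation rate = 130.63 / 218.33 = 59.83%.

Unemployment rate ≈ 8.85%; labor force participation rate ≈ 59.83%.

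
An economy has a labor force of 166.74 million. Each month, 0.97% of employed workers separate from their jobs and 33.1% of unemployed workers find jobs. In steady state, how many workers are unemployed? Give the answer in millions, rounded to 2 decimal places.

About 4.75 million are unemployed in steady state.

Steady-state unemployment rate u* = s/(s+f) = 0.97/(0.97+33.1) = 0.028471.
Unemployed = u* × labor force = 0.028471 × 166.74 ≈ 4.75 million.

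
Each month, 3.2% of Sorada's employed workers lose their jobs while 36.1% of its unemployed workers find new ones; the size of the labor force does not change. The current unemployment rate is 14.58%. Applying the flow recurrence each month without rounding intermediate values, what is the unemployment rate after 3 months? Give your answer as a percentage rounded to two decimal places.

With a fixed labor force, u_{t+1} = u_t + s·(1−u_t) − f·u_t = u_t·(1−s−f) + s.
Here 1−s−f = 0.607 and s = 0.032.
u_1 = 0.145800 × 0.607 + 0.032 = 0.120501.
u_2 = 0.120501 × 0.607 + 0.032 = 0.105144.
u_3 = 0.105144 × 0.607 + 0.032 = 0.095822.

Unemployment rate after three months ≈ 9.58%.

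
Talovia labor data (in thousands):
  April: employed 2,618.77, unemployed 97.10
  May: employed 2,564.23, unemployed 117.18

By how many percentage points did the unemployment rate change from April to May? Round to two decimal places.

April: labor force = 2,618.77 + 97.10 = 2,715.87; u = 97.10/2,715.87 = 3.58%.
May: labor force = 2,564.23 + 117.18 = 2,681.41; u = 117.18/2,681.41 = 4.37%.
Change = 4.37% − 3.58% = +0.79 pp.

The unemployment rate changed by +0.79 percentage points.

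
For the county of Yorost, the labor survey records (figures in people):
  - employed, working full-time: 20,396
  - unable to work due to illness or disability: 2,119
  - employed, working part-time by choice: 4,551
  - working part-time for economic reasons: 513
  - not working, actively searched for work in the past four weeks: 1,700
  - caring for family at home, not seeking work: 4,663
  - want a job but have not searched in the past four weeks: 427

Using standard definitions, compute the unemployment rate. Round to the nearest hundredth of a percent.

Employed = 20,396 + 4,551 + 513 = 25,460 (anyone who worked, including part-time for economic reasons, counts as employed).
Unemployed = 1,700.
Labor force = 25,460 + 1,700 = 27,160.
Unemployment rate = 1,700 / 27,160 = 6.26%.

Unemployment rate ≈ 6.26%.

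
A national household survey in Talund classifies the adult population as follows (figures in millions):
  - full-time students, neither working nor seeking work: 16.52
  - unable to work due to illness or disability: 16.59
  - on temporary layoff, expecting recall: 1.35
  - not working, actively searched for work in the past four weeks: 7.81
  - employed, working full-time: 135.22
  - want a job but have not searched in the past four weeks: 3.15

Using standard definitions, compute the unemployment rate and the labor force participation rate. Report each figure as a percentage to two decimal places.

Unemployment rate ≈ 6.34%; labor force participation rate ≈ 79.93%.

Employed = 135.22 million.
Unemployed = 1.35 + 7.81 = 9.16 million (jobless and actively searching, or on temporary layoff).
Labor force = 135.22 + 9.16 = 144.38 million.
Not in labor force = 16.52 + 16.59 + 3.15 = 36.26 million (those not working and not actively searching are outside the labor force — including those who want a job but have given up searching).
Civilian working-age population = 144.38 + 36.26 = 180.64 million.
Unemployment rate = 9.16 / 144.38 = 6.34%.
Labor force participation rate = 144.38 / 180.64 = 79.93%.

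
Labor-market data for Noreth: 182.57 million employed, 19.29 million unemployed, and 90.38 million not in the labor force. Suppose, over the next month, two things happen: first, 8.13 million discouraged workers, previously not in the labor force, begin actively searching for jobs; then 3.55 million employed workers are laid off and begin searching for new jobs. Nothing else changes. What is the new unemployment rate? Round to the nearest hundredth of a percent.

New unemployment rate ≈ 14.75%.

Initially, labor force = 182.57 + 19.29 = 201.86 million, so u = 19.29/201.86 = 9.56%.
After the first change, unemployed and labor force both rise by 8.13 → E = 182.57, U = 27.42, labor force = 209.99 million.
After the second change, employed falls and unemployed rises by 3.55; labor force unchanged → E = 179.02, U = 30.97, labor force = 209.99 million.
New unemployment rate = 30.97 / 209.99 = 14.75%.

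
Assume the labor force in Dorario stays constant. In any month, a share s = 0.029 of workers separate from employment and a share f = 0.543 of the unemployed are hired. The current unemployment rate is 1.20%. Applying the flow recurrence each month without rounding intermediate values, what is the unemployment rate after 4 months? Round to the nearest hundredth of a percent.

Unemployment rate after four months ≈ 4.94%.

With a fixed labor force, u_{t+1} = u_t + s·(1−u_t) − f·u_t = u_t·(1−s−f) + s.
Here 1−s−f = 0.428 and s = 0.029.
u_1 = 0.012000 × 0.428 + 0.029 = 0.034136.
u_2 = 0.034136 × 0.428 + 0.029 = 0.043610.
u_3 = 0.043610 × 0.428 + 0.029 = 0.047665.
u_4 = 0.047665 × 0.428 + 0.029 = 0.049401.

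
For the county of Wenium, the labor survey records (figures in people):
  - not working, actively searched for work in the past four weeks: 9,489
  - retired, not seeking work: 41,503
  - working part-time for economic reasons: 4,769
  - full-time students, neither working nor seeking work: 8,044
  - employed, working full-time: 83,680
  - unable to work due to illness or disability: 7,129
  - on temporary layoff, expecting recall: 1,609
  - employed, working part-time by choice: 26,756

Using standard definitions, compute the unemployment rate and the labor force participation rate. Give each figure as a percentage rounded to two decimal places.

Employed = 4,769 + 83,680 + 26,756 = 115,205 (anyone who worked, including part-time for economic reasons, counts as employed).
Unemployed = 9,489 + 1,609 = 11,098 (jobless and actively searching, or on temporary layoff).
Labor force = 115,205 + 11,098 = 126,303.
Not in labor force = 41,503 + 8,044 + 7,129 = 56,676 (those not working and not actively searching are outside the labor force).
Civilian working-age population = 126,303 + 56,676 = 182,979.
Unemployment rate = 11,098 / 126,303 = 8.79%.
Labor force participation rate = 126,303 / 182,979 = 69.03%.

Unemployment rate ≈ 8.79%; labor force participation rate ≈ 69.03%.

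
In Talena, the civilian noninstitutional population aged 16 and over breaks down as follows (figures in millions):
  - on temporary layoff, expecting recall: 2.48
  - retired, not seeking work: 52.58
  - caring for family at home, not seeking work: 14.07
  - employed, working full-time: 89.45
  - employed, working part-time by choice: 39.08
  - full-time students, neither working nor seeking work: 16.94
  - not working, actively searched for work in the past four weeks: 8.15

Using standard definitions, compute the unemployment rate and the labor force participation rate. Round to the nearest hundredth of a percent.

Employed = 89.45 + 39.08 = 128.53 million.
Unemployed = 2.48 + 8.15 = 10.63 million (jobless and actively searching, or on temporary layoff).
Labor force = 128.53 + 10.63 = 139.16 million.
Not in labor force = 52.58 + 14.07 + 16.94 = 83.59 million (those not working and not actively searching are outside the labor force).
Civilian working-age population = 139.16 + 83.59 = 222.75 million.
Unemployment rate = 10.63 / 139.16 = 7.64%.
Labor force participation rate = 139.16 / 222.75 = 62.47%.

Unemployment rate ≈ 7.64%; labor force participation rate ≈ 62.47%.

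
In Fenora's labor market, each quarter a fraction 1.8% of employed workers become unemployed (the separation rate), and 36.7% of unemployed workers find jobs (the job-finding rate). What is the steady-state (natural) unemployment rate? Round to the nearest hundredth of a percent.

At steady state the flows balance: s·E = f·U, so U/(E+U) = s/(s+f).
u* = 1.8 / (1.8 + 36.7) = 1.8 / 38.50 = 4.68%.

Steady-state unemployment rate ≈ 4.68%.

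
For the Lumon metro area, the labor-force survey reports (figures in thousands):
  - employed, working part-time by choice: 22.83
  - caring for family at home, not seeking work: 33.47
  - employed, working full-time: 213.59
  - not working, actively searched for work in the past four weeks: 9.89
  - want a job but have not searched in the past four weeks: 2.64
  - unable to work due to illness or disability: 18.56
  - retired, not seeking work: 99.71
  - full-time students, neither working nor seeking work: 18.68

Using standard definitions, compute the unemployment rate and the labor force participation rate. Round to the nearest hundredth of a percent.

Unemployment rate ≈ 4.02%; labor force participation rate ≈ 58.73%.

Employed = 22.83 + 213.59 = 236.42 thousand.
Unemployed = 9.89 thousand.
Labor force = 236.42 + 9.89 = 246.31 thousand.
Not in labor force = 33.47 + 2.64 + 18.56 + 99.71 + 18.68 = 173.06 thousand (those not working and not actively searching are outside the labor force — including those who want a job but have given up searching).
Civilian working-age population = 246.31 + 173.06 = 419.37 thousand.
Unemployment rate = 9.89 / 246.31 = 4.02%.
Labor force participation rate = 246.31 / 419.37 = 58.73%.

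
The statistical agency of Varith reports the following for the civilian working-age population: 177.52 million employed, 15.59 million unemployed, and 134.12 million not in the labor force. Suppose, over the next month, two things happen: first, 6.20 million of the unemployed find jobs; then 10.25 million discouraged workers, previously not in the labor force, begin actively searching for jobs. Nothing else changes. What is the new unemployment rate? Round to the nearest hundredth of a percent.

New unemployment rate ≈ 9.66%.

Initially, labor force = 177.52 + 15.59 = 193.11 million, so u = 15.59/193.11 = 8.07%.
After the first change, unemployed falls and employed rises by 6.20; labor force unchanged → E = 183.72, U = 9.39, labor force = 193.11 million.
After the second change, unemployed and labor force both rise by 10.25 → E = 183.72, U = 19.64, labor force = 203.36 million.
New unemployment rate = 19.64 / 203.36 = 9.66%.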